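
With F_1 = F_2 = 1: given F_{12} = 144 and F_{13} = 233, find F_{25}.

By F_{2k+1} = F_k² + F_{k+1}²: F_{25} = 144² + 233² = 20736 + 54289 = 75025.

75025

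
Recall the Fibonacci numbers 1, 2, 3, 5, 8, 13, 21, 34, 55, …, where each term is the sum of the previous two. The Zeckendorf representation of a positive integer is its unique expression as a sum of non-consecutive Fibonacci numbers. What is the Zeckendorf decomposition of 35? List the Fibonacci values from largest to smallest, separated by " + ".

34 + 1

Repeatedly subtract the largest Fibonacci number that fits:
35: greatest Fibonacci not exceeding it is 34, leaving 1
1: greatest Fibonacci not exceeding it is 1, leaving 0
So 35 = 34 + 1, with no two terms consecutive in the sequence.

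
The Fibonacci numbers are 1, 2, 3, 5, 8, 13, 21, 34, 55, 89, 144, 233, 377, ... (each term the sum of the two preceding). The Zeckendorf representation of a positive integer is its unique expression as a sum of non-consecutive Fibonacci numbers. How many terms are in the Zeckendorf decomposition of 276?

Greedily peel off the largest Fibonacci term at each step:
276 − 233 = 43
43 − 34 = 9
9 − 8 = 1
1 − 1 = 0
276 = 233 + 34 + 8 + 1, which has 4 terms.

4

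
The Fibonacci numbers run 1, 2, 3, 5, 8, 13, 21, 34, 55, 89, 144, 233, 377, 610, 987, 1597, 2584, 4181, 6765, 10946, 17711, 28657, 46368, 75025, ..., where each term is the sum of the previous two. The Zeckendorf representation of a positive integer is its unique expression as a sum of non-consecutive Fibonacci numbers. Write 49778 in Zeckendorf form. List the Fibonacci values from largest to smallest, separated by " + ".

46368 ≤ 49778 < 75025, so take 46368; remainder 3410
2584 ≤ 3410 < 4181, so take 2584; remainder 826
610 ≤ 826 < 987, so take 610; remainder 216
144 ≤ 216 < 233, so take 144; remainder 72
55 ≤ 72 < 89, so take 55; remainder 17
13 ≤ 17 < 21, so take 13; remainder 4
3 ≤ 4 < 5, so take 3; remainder 1
1 ≤ 1 < 2, so take 1; remainder 0
So 49778 = 46368 + 2584 + 610 + 144 + 55 + 13 + 3 + 1, with no two terms consecutive in the sequence.

46368 + 2584 + 610 + 144 + 55 + 13 + 3 + 1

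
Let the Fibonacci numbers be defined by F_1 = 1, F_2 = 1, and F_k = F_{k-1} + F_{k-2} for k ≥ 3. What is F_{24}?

Iterating the recurrence up to F_{18} = 2584 and F_{17} = 1597:
F_{19} = F_{18} + F_{17} = 2584 + 1597 = 4181
F_{20} = F_{19} + F_{18} = 4181 + 2584 = 6765
F_{21} = F_{20} + F_{19} = 6765 + 4181 = 10946
F_{22} = F_{21} + F_{20} = 10946 + 6765 = 17711
F_{23} = F_{22} + F_{21} = 17711 + 10946 = 28657
F_{24} = F_{23} + F_{22} = 28657 + 17711 = 46368

46368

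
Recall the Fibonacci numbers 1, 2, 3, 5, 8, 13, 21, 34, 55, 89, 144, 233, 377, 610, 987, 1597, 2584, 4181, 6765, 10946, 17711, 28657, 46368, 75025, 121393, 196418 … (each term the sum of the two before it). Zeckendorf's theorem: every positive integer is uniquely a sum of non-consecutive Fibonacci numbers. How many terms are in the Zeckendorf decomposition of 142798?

142798 − 121393 = 21405
21405 − 17711 = 3694
3694 − 2584 = 1110
1110 − 987 = 123
123 − 89 = 34
34 − 34 = 0
142798 = 121393 + 17711 + 2584 + 987 + 89 + 34, which has 6 terms.

6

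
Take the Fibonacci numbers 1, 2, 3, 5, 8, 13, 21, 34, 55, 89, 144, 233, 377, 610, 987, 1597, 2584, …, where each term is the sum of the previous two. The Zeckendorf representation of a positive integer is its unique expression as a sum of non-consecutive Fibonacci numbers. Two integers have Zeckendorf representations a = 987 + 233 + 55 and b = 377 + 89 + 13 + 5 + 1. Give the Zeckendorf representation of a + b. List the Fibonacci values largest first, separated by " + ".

The two numbers are 1275 and 485, so their sum is 1760.
1760: greatest Fibonacci not exceeding it is 1597, leaving 163
163: greatest Fibonacci not exceeding it is 144, leaving 19
19: greatest Fibonacci not exceeding it is 13, leaving 6
6: greatest Fibonacci not exceeding it is 5, leaving 1
1: greatest Fibonacci not exceeding it is 1, leaving 0

1597 + 144 + 13 + 5 + 1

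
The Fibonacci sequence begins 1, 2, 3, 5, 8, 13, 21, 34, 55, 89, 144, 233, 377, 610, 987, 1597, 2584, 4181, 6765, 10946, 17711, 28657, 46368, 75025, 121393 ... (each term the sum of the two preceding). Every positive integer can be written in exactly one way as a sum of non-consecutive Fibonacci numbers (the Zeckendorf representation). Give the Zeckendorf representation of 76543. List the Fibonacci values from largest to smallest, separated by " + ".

75025 + 987 + 377 + 144 + 8 + 2

Repeatedly subtract the largest Fibonacci number that fits:
take 75025 (≤ 76543); 76543 − 75025 = 1518
take 987 (≤ 1518); 1518 − 987 = 531
take 377 (≤ 531); 531 − 377 = 154
take 144 (≤ 154); 154 − 144 = 10
take 8 (≤ 10); 10 − 8 = 2
take 2 (≤ 2); 2 − 2 = 0
So 76543 = 75025 + 987 + 377 + 144 + 8 + 2, with no two terms consecutive in the sequence.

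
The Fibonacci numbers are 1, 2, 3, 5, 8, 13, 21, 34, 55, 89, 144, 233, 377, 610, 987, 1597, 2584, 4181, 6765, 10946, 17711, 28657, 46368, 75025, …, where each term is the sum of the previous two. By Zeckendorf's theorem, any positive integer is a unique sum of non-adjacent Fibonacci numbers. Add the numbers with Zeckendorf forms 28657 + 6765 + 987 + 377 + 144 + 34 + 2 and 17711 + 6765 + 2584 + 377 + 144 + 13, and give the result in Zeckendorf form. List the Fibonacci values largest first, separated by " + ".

The two numbers are 36966 and 27594, so their sum is 64560.
Greedy algorithm:
64560: greatest Fibonacci not exceeding it is 46368, leaving 18192
18192: greatest Fibonacci not exceeding it is 17711, leaving 481
481: greatest Fibonacci not exceeding it is 377, leaving 104
104: greatest Fibonacci not exceeding it is 89, leaving 15
15: greatest Fibonacci not exceeding it is 13, leaving 2
2: greatest Fibonacci not exceeding it is 2, leaving 0

46368 + 17711 + 377 + 89 + 13 + 2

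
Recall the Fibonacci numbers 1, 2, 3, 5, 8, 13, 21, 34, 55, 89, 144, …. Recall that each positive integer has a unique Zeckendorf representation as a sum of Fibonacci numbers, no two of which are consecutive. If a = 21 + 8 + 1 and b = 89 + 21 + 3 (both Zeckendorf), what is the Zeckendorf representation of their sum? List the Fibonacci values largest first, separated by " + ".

The two numbers are 30 and 113, so their sum is 143.
take 89 (≤ 143); 143 − 89 = 54
take 34 (≤ 54); 54 − 34 = 20
take 13 (≤ 20); 20 − 13 = 7
take 5 (≤ 7); 7 − 5 = 2
take 2 (≤ 2); 2 − 2 = 0

89 + 34 + 13 + 5 + 2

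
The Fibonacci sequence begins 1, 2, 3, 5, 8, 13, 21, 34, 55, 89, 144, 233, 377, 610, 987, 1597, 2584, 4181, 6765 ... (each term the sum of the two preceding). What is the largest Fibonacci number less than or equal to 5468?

4181

4181 ≤ 5468 < 6765, so the largest Fibonacci number not exceeding 5468 is 4181.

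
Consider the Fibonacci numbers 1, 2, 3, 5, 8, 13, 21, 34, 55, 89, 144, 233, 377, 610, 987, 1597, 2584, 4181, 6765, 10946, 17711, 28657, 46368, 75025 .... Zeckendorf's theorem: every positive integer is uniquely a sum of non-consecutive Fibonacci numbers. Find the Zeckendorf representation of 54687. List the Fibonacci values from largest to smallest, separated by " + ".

46368 + 6765 + 987 + 377 + 144 + 34 + 8 + 3 + 1

subtract 46368 from 54687: 8319 remains
subtract 6765 from 8319: 1554 remains
subtract 987 from 1554: 567 remains
subtract 377 from 567: 190 remains
subtract 144 from 190: 46 remains
subtract 34 from 46: 12 remains
subtract 8 from 12: 4 remains
subtract 3 from 4: 1 remains
subtract 1 from 1: 0 remains
So 54687 = 46368 + 6765 + 987 + 377 + 144 + 34 + 8 + 3 + 1, with no two terms consecutive in the sequence.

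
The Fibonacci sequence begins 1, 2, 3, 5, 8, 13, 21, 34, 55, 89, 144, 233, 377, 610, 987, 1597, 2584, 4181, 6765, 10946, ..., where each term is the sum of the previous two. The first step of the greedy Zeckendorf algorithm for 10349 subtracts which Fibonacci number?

6765

6765 ≤ 10349 < 10946, so the largest Fibonacci number not exceeding 10349 is 6765.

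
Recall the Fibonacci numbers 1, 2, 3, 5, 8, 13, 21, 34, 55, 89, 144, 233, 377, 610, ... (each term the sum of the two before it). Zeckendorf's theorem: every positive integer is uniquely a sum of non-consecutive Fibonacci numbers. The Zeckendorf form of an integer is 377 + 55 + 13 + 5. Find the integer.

377 + 55 + 13 + 5 = 450.

450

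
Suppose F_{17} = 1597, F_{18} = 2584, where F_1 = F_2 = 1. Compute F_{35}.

By the addition formula F_{m+n} = F_m F_{n+1} + F_{m−1} F_n with m=18, n=17: F_{35} = 2584·2584 + 1597·1597 = 6677056 + 2550409 = 9227465.

9227465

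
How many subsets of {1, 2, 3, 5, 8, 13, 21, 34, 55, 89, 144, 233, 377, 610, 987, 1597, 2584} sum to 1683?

16

1683 = 1597+55+21+8+2 = 1597+55+21+5+3+2 = 987+610+55+21+8+2 = 1597+55+13+8+5+3+2 = … (12 more), for 16 in all.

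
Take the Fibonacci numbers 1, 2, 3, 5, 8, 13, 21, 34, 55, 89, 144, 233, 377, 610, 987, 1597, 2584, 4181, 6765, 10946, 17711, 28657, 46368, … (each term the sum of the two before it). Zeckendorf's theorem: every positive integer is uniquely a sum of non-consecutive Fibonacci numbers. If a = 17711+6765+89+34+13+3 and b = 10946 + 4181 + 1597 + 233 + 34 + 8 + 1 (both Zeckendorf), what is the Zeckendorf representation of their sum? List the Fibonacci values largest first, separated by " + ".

The two numbers are 24615 and 17000, so their sum is 41615.
Repeatedly subtract the largest Fibonacci number that fits:
largest Fibonacci ≤ 41615 is 28657; 41615 − 28657 = 12958
largest Fibonacci ≤ 12958 is 10946; 12958 − 10946 = 2012
largest Fibonacci ≤ 2012 is 1597; 2012 − 1597 = 415
largest Fibonacci ≤ 415 is 377; 415 − 377 = 38
largest Fibonacci ≤ 38 is 34; 38 − 34 = 4
largest Fibonacci ≤ 4 is 3; 4 − 3 = 1
largest Fibonacci ≤ 1 is 1; 1 − 1 = 0

28657 + 10946 + 1597 + 377 + 34 + 3 + 1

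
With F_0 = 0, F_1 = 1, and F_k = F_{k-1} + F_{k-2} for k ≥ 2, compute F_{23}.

Iterating the recurrence up to F_{18} = 2584 and F_{17} = 1597:
F_{19} = F_{18} + F_{17} = 2584 + 1597 = 4181
F_{20} = F_{19} + F_{18} = 4181 + 2584 = 6765
F_{21} = F_{20} + F_{19} = 6765 + 4181 = 10946
F_{22} = F_{21} + F_{20} = 10946 + 6765 = 17711
F_{23} = F_{22} + F_{21} = 17711 + 10946 = 28657

28657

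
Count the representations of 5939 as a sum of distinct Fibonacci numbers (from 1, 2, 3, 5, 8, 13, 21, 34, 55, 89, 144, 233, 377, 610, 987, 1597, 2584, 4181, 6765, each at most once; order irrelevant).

Each representation comes from the Zeckendorf form by replacing some F_k with F_{k−1} + F_{k−2} where possible.
5939 = 4181+1597+144+13+3+1 = 4181+1597+144+8+5+3+1 = 4181+1597+89+55+13+3+1 = 4181+987+610+144+13+3+1 = 4181+1597+89+55+8+5+3+1 = … (25 more), for 30 in all.

30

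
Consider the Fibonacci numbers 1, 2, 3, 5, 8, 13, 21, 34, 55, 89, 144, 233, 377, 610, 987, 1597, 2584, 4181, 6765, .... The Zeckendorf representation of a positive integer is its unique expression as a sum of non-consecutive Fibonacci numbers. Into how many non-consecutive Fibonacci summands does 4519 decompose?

Greedy algorithm:
subtract 4181 from 4519: 338 remains
subtract 233 from 338: 105 remains
subtract 89 from 105: 16 remains
subtract 13 from 16: 3 remains
subtract 3 from 3: 0 remains
4519 = 4181 + 233 + 89 + 13 + 3, which has 5 terms.

5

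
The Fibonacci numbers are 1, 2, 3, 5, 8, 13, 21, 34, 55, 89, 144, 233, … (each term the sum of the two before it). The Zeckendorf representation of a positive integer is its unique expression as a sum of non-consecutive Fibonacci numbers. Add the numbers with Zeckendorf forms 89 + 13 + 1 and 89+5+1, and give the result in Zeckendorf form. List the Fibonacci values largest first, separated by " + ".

The two numbers are 103 and 95, so their sum is 198.
Greedy algorithm:
198 − 144 = 54
54 − 34 = 20
20 − 13 = 7
7 − 5 = 2
2 − 2 = 0

144 + 34 + 13 + 5 + 2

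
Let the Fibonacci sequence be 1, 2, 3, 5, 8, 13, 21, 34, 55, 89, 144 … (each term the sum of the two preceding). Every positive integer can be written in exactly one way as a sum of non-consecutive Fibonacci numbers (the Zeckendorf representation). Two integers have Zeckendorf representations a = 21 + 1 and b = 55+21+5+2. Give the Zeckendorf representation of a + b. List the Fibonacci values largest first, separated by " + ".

89 + 13 + 3

The two numbers are 22 and 83, so their sum is 105.
largest Fibonacci ≤ 105 is 89; 105 − 89 = 16
largest Fibonacci ≤ 16 is 13; 16 − 13 = 3
largest Fibonacci ≤ 3 is 3; 3 − 3 = 0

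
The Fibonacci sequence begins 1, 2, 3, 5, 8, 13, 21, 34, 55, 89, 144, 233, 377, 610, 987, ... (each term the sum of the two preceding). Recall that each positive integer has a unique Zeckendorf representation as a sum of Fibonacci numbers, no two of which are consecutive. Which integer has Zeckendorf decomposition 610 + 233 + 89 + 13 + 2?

947

610 + 233 + 89 + 13 + 2 = 947.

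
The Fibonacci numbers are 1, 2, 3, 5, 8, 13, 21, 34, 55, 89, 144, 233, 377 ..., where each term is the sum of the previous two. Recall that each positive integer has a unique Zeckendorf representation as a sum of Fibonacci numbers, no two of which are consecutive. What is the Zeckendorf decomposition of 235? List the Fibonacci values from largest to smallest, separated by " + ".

233 + 2

take 233 (≤ 235); 235 − 233 = 2
take 2 (≤ 2); 2 − 2 = 0
So 235 = 233 + 2, with no two terms consecutive in the sequence.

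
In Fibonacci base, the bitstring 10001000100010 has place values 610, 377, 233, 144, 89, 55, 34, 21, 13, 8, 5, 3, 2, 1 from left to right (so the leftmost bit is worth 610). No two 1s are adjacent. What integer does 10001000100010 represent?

714

Summing the place values of the 1 bits: 610 + 89 + 13 + 2 = 714.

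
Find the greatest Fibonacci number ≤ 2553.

1597

1597 ≤ 2553 < 2584, so the largest Fibonacci number not exceeding 2553 is 1597.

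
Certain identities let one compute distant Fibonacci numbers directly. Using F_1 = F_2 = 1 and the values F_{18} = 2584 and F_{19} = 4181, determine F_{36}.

By the doubling identity F_{2k} = F_k(2F_{k+1} − F_k): F_{36} = 2584·(2·4181 − 2584) = 2584·5778 = 14930352.

14930352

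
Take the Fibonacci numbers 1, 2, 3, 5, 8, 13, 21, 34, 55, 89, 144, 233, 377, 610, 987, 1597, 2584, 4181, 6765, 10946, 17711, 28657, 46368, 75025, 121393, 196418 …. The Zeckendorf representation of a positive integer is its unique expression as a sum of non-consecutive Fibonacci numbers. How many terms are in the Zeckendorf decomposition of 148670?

148670: greatest Fibonacci not exceeding it is 121393, leaving 27277
27277: greatest Fibonacci not exceeding it is 17711, leaving 9566
9566: greatest Fibonacci not exceeding it is 6765, leaving 2801
2801: greatest Fibonacci not exceeding it is 2584, leaving 217
217: greatest Fibonacci not exceeding it is 144, leaving 73
73: greatest Fibonacci not exceeding it is 55, leaving 18
18: greatest Fibonacci not exceeding it is 13, leaving 5
5: greatest Fibonacci not exceeding it is 5, leaving 0
148670 = 121393 + 17711 + 6765 + 2584 + 144 + 55 + 13 + 5, which has 8 terms.

8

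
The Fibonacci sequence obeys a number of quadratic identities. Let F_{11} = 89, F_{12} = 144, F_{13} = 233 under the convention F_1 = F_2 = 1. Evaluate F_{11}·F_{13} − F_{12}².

89·233 − 144² = 20737 − 20736 = 1. (Cassini's identity: F_{k−1}F_{k+1} − F_k² = (−1)^k.)

1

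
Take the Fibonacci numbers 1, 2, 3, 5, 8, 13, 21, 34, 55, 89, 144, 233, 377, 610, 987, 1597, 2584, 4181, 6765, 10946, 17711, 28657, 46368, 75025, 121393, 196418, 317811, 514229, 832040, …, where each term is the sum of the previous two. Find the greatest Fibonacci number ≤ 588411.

514229 ≤ 588411 < 832040, so the largest Fibonacci number not exceeding 588411 is 514229.

514229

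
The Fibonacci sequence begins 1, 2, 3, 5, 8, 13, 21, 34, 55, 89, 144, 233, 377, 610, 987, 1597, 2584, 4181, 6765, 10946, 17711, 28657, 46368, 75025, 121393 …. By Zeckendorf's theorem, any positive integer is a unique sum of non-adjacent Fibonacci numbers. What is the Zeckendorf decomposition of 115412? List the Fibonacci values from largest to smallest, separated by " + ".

75025 + 28657 + 10946 + 610 + 144 + 21 + 8 + 1

115412 − 75025 = 40387
40387 − 28657 = 11730
11730 − 10946 = 784
784 − 610 = 174
174 − 144 = 30
30 − 21 = 9
9 − 8 = 1
1 − 1 = 0
So 115412 = 75025 + 28657 + 10946 + 610 + 144 + 21 + 8 + 1, with no two terms consecutive in the sequence.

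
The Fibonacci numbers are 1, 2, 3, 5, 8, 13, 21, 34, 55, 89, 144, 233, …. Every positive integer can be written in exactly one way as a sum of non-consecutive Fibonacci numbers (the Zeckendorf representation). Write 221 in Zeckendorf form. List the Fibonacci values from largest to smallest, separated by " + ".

144 + 55 + 21 + 1

221: greatest Fibonacci not exceeding it is 144, leaving 77
77: greatest Fibonacci not exceeding it is 55, leaving 22
22: greatest Fibonacci not exceeding it is 21, leaving 1
1: greatest Fibonacci not exceeding it is 1, leaving 0
So 221 = 144 + 55 + 21 + 1, with no two terms consecutive in the sequence.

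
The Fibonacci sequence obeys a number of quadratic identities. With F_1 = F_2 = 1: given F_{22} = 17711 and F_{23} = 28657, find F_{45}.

By F_{2k+1} = F_k² + F_{k+1}²: F_{45} = 17711² + 28657² = 313679521 + 821223649 = 1134903170.

1134903170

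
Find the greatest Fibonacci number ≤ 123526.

121393

121393 ≤ 123526 < 196418, so the largest Fibonacci number not exceeding 123526 is 121393.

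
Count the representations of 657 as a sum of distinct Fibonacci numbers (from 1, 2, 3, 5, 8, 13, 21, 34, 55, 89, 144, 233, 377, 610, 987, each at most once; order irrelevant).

17

Each representation comes from the Zeckendorf form by replacing some F_k with F_{k−1} + F_{k−2} where possible.
657 = 610+34+13 = 610+34+8+5 = 377+233+34+13 = … (14 more), for 17 in all.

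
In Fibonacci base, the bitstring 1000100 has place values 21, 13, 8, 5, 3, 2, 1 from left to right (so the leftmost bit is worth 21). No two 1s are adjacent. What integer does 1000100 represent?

Summing the place values of the 1 bits: 21 + 3 = 24.

24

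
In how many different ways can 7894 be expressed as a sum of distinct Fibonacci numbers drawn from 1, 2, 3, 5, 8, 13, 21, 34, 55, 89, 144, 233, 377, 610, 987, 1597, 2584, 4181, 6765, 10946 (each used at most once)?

40

Each representation comes from the Zeckendorf form by replacing some F_k with F_{k−1} + F_{k−2} where possible.
7894 = 6765+987+89+34+13+5+1 = 6765+987+89+34+13+3+2+1 = 6765+610+377+89+34+13+5+1 = … (37 more), for 40 in all.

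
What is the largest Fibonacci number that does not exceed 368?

233

233 ≤ 368 < 377, so the largest Fibonacci number not exceeding 368 is 233.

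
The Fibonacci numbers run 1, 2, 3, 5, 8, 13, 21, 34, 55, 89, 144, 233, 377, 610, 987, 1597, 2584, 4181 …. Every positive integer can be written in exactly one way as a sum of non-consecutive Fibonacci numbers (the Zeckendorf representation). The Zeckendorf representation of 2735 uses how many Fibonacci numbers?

Greedy algorithm:
2735: greatest Fibonacci not exceeding it is 2584, leaving 151
151: greatest Fibonacci not exceeding it is 144, leaving 7
7: greatest Fibonacci not exceeding it is 5, leaving 2
2: greatest Fibonacci not exceeding it is 2, leaving 0
2735 = 2584 + 144 + 5 + 2, which has 4 terms.

4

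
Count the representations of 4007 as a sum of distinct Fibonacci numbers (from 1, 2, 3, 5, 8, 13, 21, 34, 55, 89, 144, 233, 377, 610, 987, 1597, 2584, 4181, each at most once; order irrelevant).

4007 = 2584+987+377+55+3+1 = 2584+987+377+34+21+3+1 = 2584+987+233+144+55+3+1 = 2584+987+377+34+13+8+3+1 = 2584+987+233+144+34+21+3+1 = … (13 more), for 18 in all.

18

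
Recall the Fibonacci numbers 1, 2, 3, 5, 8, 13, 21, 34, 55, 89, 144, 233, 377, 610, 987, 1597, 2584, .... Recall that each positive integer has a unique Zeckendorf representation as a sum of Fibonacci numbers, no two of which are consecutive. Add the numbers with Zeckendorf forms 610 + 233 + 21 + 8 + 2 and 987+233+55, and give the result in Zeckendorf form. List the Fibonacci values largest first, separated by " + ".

The two numbers are 874 and 1275, so their sum is 2149.
largest Fibonacci ≤ 2149 is 1597; 2149 − 1597 = 552
largest Fibonacci ≤ 552 is 377; 552 − 377 = 175
largest Fibonacci ≤ 175 is 144; 175 − 144 = 31
largest Fibonacci ≤ 31 is 21; 31 − 21 = 10
largest Fibonacci ≤ 10 is 8; 10 − 8 = 2
largest Fibonacci ≤ 2 is 2; 2 − 2 = 0

1597 + 377 + 144 + 21 + 8 + 2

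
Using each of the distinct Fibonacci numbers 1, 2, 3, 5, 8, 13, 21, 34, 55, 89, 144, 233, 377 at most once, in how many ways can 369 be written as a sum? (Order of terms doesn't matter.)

Starting from the Zeckendorf form and repeatedly splitting a term F_k into F_{k−1} + F_{k−2} (when neither is already used) reaches every representation.
369 = 233+89+34+13 = 233+89+34+8+5 = 233+89+34+8+3+2 = 233+89+21+13+8+5 = … (5 more), for 9 in all.

9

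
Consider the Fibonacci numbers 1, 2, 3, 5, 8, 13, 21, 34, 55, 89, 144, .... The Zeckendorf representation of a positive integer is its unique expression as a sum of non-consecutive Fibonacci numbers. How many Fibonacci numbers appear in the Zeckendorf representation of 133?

Greedy algorithm:
133 − 89 = 44
44 − 34 = 10
10 − 8 = 2
2 − 2 = 0
133 = 89 + 34 + 8 + 2, which has 4 terms.

4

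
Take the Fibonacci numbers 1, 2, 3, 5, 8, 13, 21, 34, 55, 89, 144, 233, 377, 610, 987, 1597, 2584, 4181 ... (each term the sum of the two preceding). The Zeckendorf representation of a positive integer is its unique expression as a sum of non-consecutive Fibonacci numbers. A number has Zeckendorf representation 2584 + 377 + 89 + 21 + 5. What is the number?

3076

2584 + 377 + 89 + 21 + 5 = 3076.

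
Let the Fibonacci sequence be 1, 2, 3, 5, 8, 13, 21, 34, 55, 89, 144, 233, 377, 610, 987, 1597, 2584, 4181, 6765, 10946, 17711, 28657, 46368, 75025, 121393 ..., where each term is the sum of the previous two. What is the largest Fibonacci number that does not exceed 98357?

75025

75025 ≤ 98357 < 121393, so the largest Fibonacci number not exceeding 98357 is 75025.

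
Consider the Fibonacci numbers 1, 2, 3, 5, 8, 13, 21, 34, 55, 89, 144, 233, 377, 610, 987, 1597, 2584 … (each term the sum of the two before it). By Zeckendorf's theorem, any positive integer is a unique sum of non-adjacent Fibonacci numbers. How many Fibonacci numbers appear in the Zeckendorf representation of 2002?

5

Greedily peel off the largest Fibonacci term at each step:
take 1597 (≤ 2002); 2002 − 1597 = 405
take 377 (≤ 405); 405 − 377 = 28
take 21 (≤ 28); 28 − 21 = 7
take 5 (≤ 7); 7 − 5 = 2
take 2 (≤ 2); 2 − 2 = 0
2002 = 1597 + 377 + 21 + 5 + 2, which has 5 terms.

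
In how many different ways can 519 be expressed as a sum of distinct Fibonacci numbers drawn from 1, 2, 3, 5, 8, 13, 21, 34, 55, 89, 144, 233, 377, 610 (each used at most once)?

Each representation comes from the Zeckendorf form by replacing some F_k with F_{k−1} + F_{k−2} where possible.
519 = 377+89+34+13+5+1 = 377+89+34+13+3+2+1 = 233+144+89+34+13+5+1 = 377+89+34+8+5+3+2+1 = … (6 more), for 10 in all.

10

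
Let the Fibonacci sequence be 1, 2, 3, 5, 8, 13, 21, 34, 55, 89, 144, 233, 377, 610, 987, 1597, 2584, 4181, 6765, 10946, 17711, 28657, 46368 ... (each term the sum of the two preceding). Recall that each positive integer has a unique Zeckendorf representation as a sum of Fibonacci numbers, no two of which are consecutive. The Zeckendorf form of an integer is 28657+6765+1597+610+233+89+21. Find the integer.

37972

28657+6765+1597+610+233+89+21 = 37972.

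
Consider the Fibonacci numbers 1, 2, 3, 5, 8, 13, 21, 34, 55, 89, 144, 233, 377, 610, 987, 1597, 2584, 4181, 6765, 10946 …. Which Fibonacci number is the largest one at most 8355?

6765 ≤ 8355 < 10946, so the largest Fibonacci number not exceeding 8355 is 6765.

6765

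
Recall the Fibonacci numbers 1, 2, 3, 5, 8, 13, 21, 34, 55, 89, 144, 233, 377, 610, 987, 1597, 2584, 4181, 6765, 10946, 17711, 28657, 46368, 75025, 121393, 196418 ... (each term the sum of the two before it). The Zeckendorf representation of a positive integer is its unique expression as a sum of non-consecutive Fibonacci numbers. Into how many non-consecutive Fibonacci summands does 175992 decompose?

largest Fibonacci ≤ 175992 is 121393; 175992 − 121393 = 54599
largest Fibonacci ≤ 54599 is 46368; 54599 − 46368 = 8231
largest Fibonacci ≤ 8231 is 6765; 8231 − 6765 = 1466
largest Fibonacci ≤ 1466 is 987; 1466 − 987 = 479
largest Fibonacci ≤ 479 is 377; 479 − 377 = 102
largest Fibonacci ≤ 102 is 89; 102 − 89 = 13
largest Fibonacci ≤ 13 is 13; 13 − 13 = 0
175992 = 121393 + 46368 + 6765 + 987 + 377 + 89 + 13, which has 7 terms.

7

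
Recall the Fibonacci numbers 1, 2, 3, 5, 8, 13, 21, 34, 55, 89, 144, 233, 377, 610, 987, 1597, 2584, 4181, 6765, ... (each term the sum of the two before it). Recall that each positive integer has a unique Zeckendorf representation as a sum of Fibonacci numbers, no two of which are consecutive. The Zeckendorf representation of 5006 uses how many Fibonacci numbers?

6

5006 − 4181 = 825
825 − 610 = 215
215 − 144 = 71
71 − 55 = 16
16 − 13 = 3
3 − 3 = 0
5006 = 4181 + 610 + 144 + 55 + 13 + 3, which has 6 terms.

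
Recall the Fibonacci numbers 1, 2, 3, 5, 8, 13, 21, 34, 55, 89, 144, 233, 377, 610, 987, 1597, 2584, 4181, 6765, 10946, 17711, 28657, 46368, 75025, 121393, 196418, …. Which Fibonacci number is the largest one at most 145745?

121393 ≤ 145745 < 196418, so the largest Fibonacci number not exceeding 145745 is 121393.

121393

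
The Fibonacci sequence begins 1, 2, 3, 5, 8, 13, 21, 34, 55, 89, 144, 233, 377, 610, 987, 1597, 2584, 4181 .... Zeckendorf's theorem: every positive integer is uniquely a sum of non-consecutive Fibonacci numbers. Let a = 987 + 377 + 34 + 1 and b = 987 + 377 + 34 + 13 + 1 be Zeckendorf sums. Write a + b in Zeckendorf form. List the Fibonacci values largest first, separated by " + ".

2584 + 144 + 55 + 21 + 5 + 2

The two numbers are 1399 and 1412, so their sum is 2811.
2584 ≤ 2811 < 4181, so take 2584; remainder 227
144 ≤ 227 < 233, so take 144; remainder 83
55 ≤ 83 < 89, so take 55; remainder 28
21 ≤ 28 < 34, so take 21; remainder 7
5 ≤ 7 < 8, so take 5; remainder 2
2 ≤ 2 < 3, so take 2; remainder 0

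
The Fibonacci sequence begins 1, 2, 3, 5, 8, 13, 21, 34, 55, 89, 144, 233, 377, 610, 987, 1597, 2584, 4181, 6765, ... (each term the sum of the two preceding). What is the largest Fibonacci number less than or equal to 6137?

4181 ≤ 6137 < 6765, so the largest Fibonacci number not exceeding 6137 is 4181.

4181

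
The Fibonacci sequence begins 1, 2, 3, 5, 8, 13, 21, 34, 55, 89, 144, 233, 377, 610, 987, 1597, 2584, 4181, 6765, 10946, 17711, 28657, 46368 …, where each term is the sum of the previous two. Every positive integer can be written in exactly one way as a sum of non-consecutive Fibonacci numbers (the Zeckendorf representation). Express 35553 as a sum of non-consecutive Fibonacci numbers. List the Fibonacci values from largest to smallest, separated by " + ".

Repeatedly subtract the largest Fibonacci number that fits:
largest Fibonacci ≤ 35553 is 28657; 35553 − 28657 = 6896
largest Fibonacci ≤ 6896 is 6765; 6896 − 6765 = 131
largest Fibonacci ≤ 131 is 89; 131 − 89 = 42
largest Fibonacci ≤ 42 is 34; 42 − 34 = 8
largest Fibonacci ≤ 8 is 8; 8 − 8 = 0
So 35553 = 28657 + 6765 + 89 + 34 + 8, with no two terms consecutive in the sequence.

28657 + 6765 + 89 + 34 + 8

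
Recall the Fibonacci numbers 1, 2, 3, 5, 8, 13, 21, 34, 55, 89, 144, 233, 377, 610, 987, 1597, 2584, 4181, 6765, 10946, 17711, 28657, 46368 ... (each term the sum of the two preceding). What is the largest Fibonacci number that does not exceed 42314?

28657

28657 ≤ 42314 < 46368, so the largest Fibonacci number not exceeding 42314 is 28657.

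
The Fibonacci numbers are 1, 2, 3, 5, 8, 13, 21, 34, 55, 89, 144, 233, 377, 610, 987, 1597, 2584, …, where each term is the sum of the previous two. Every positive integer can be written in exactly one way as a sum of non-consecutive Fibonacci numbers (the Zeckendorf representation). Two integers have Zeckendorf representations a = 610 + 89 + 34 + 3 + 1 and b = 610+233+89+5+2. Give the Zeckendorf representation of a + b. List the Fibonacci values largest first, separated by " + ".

1597 + 55 + 21 + 3

The two numbers are 737 and 939, so their sum is 1676.
1676 − 1597 = 79
79 − 55 = 24
24 − 21 = 3
3 − 3 = 0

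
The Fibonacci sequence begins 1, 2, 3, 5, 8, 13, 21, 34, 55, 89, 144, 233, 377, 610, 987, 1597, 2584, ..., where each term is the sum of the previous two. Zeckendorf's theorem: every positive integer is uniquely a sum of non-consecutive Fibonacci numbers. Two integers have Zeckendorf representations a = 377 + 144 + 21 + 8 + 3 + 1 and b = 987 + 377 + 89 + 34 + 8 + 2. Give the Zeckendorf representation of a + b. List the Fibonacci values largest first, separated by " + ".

1597 + 377 + 55 + 21 + 1

The two numbers are 554 and 1497, so their sum is 2051.
1597 ≤ 2051 < 2584, so take 1597; remainder 454
377 ≤ 454 < 610, so take 377; remainder 77
55 ≤ 77 < 89, so take 55; remainder 22
21 ≤ 22 < 34, so take 21; remainder 1
1 ≤ 1 < 2, so take 1; remainder 0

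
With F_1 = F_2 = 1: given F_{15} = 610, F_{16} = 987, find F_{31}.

1346269

By the addition formula F_{m+n} = F_m F_{n+1} + F_{m−1} F_n with m=16, n=15: F_{31} = 987·987 + 610·610 = 974169 + 372100 = 1346269.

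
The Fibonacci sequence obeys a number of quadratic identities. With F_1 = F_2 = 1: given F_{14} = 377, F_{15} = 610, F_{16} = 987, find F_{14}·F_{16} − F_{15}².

377·987 − 610² = 372099 − 372100 = -1. (Cassini's identity: F_{k−1}F_{k+1} − F_k² = (−1)^k.)

-1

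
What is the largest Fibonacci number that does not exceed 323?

233 ≤ 323 < 377, so the largest Fibonacci number not exceeding 323 is 233.

233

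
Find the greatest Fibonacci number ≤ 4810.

4181

4181 ≤ 4810 < 6765, so the largest Fibonacci number not exceeding 4810 is 4181.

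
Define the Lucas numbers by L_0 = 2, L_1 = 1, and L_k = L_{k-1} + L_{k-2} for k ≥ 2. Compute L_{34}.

12752043

Iterating the recurrence up to L_{30} = 1860498 and L_{29} = 1149851:
L_{31} = L_{30} + L_{29} = 1860498 + 1149851 = 3010349
L_{32} = L_{31} + L_{30} = 3010349 + 1860498 = 4870847
L_{33} = L_{32} + L_{31} = 4870847 + 3010349 = 7881196
L_{34} = L_{33} + L_{32} = 7881196 + 4870847 = 12752043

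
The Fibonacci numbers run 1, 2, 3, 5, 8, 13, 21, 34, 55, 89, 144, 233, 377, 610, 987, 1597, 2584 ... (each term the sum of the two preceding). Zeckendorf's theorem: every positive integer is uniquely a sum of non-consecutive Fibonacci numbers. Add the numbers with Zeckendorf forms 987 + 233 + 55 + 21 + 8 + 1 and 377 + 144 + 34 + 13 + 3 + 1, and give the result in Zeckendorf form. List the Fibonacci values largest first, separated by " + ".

The two numbers are 1305 and 572, so their sum is 1877.
Repeatedly subtract the largest Fibonacci number that fits:
1877 − 1597 = 280
280 − 233 = 47
47 − 34 = 13
13 − 13 = 0

1597 + 233 + 34 + 13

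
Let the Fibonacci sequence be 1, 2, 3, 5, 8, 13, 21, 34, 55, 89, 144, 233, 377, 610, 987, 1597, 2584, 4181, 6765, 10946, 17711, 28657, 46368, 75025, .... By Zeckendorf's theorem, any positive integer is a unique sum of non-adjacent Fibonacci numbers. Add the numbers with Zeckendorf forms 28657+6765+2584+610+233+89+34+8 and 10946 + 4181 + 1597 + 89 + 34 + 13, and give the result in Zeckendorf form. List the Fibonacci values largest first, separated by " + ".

46368 + 6765 + 2584 + 89 + 34

The two numbers are 38980 and 16860, so their sum is 55840.
Greedily peel off the largest Fibonacci term at each step:
46368 ≤ 55840 < 75025, so take 46368; remainder 9472
6765 ≤ 9472 < 10946, so take 6765; remainder 2707
2584 ≤ 2707 < 4181, so take 2584; remainder 123
89 ≤ 123 < 144, so take 89; remainder 34
34 ≤ 34 < 55, so take 34; remainder 0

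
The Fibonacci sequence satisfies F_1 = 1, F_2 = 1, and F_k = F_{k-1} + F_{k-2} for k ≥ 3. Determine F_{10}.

55

Iterating the recurrence up to F_{2} = 1 and F_{1} = 1:
F_{3} = F_{2} + F_{1} = 1 + 1 = 2
F_{4} = F_{3} + F_{2} = 2 + 1 = 3
F_{5} = F_{4} + F_{3} = 3 + 2 = 5
F_{6} = F_{5} + F_{4} = 5 + 3 = 8
F_{7} = F_{6} + F_{5} = 8 + 5 = 13
F_{8} = F_{7} + F_{6} = 13 + 8 = 21
F_{9} = F_{8} + F_{7} = 21 + 13 = 34
F_{10} = F_{9} + F_{8} = 34 + 21 = 55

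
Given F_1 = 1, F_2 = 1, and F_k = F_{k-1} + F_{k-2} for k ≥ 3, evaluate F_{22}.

Iterating the recurrence up to F_{14} = 377 and F_{13} = 233:
F_{15} = F_{14} + F_{13} = 377 + 233 = 610
F_{16} = F_{15} + F_{14} = 610 + 377 = 987
F_{17} = F_{16} + F_{15} = 987 + 610 = 1597
F_{18} = F_{17} + F_{16} = 1597 + 987 = 2584
F_{19} = F_{18} + F_{17} = 2584 + 1597 = 4181
F_{20} = F_{19} + F_{18} = 4181 + 2584 = 6765
F_{21} = F_{20} + F_{19} = 6765 + 4181 = 10946
F_{22} = F_{21} + F_{20} = 10946 + 6765 = 17711

17711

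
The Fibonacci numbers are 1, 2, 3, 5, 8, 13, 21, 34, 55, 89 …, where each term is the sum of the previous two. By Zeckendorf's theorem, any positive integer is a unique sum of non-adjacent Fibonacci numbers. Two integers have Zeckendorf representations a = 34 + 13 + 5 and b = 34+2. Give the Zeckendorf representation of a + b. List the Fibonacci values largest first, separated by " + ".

The two numbers are 52 and 36, so their sum is 88.
Greedy algorithm:
subtract 55 from 88: 33 remains
subtract 21 from 33: 12 remains
subtract 8 from 12: 4 remains
subtract 3 from 4: 1 remains
subtract 1 from 1: 0 remains

55 + 21 + 8 + 3 + 1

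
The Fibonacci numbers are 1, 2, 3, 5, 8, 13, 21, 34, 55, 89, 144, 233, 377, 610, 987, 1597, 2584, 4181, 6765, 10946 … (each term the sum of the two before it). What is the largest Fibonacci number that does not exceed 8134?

6765

6765 ≤ 8134 < 10946, so the largest Fibonacci number not exceeding 8134 is 6765.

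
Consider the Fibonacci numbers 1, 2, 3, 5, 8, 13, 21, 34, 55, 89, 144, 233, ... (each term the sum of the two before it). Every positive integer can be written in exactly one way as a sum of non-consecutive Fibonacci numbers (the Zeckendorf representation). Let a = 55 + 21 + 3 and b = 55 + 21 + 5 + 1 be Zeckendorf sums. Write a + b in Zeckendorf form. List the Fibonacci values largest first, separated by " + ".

The two numbers are 79 and 82, so their sum is 161.
Greedy algorithm:
take 144 (≤ 161); 161 − 144 = 17
take 13 (≤ 17); 17 − 13 = 4
take 3 (≤ 4); 4 − 3 = 1
take 1 (≤ 1); 1 − 1 = 0

144 + 13 + 3 + 1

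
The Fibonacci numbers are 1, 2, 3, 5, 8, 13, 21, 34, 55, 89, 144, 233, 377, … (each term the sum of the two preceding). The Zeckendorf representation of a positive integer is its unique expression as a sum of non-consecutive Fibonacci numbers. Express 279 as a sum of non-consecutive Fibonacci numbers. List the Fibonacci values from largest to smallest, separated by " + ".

233 + 34 + 8 + 3 + 1

Greedy algorithm:
largest Fibonacci ≤ 279 is 233; 279 − 233 = 46
largest Fibonacci ≤ 46 is 34; 46 − 34 = 12
largest Fibonacci ≤ 12 is 8; 12 − 8 = 4
largest Fibonacci ≤ 4 is 3; 4 − 3 = 1
largest Fibonacci ≤ 1 is 1; 1 − 1 = 0
So 279 = 233 + 34 + 8 + 3 + 1, with no two terms consecutive in the sequence.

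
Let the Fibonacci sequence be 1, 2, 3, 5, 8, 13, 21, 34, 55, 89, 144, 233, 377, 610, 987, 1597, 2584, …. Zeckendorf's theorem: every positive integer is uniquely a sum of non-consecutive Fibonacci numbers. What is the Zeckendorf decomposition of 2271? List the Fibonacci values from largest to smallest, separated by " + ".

largest Fibonacci ≤ 2271 is 1597; 2271 − 1597 = 674
largest Fibonacci ≤ 674 is 610; 674 − 610 = 64
largest Fibonacci ≤ 64 is 55; 64 − 55 = 9
largest Fibonacci ≤ 9 is 8; 9 − 8 = 1
largest Fibonacci ≤ 1 is 1; 1 − 1 = 0
So 2271 = 1597 + 610 + 55 + 8 + 1, with no two terms consecutive in the sequence.

1597 + 610 + 55 + 8 + 1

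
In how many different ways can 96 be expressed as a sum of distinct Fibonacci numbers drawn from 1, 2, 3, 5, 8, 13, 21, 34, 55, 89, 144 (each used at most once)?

Each representation comes from the Zeckendorf form by replacing some F_k with F_{k−1} + F_{k−2} where possible.
96 = 89+5+2 = 55+34+5+2 = 55+21+13+5+2 — 3 representations.

3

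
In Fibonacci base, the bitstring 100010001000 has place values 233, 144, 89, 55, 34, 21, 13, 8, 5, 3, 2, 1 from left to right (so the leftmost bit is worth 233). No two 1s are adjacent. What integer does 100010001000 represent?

272

Summing the place values of the 1 bits: 233 + 34 + 5 = 272.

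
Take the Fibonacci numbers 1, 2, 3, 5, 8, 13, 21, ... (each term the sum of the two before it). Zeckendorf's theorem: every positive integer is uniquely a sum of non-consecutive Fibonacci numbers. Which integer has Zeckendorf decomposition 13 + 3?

13 + 3 = 16.

16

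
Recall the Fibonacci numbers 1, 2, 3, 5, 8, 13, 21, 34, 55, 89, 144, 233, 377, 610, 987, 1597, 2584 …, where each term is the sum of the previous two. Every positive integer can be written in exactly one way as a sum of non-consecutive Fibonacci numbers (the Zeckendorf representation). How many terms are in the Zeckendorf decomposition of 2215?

Greedy algorithm:
2215: greatest Fibonacci not exceeding it is 1597, leaving 618
618: greatest Fibonacci not exceeding it is 610, leaving 8
8: greatest Fibonacci not exceeding it is 8, leaving 0
2215 = 1597 + 610 + 8, which has 3 terms.

3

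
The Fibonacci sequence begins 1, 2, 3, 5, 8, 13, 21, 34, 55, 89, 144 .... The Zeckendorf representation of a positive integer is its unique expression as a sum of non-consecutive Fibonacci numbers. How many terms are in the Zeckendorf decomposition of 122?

5

Greedy algorithm:
122 − 89 = 33
33 − 21 = 12
12 − 8 = 4
4 − 3 = 1
1 − 1 = 0
122 = 89 + 21 + 8 + 3 + 1, which has 5 terms.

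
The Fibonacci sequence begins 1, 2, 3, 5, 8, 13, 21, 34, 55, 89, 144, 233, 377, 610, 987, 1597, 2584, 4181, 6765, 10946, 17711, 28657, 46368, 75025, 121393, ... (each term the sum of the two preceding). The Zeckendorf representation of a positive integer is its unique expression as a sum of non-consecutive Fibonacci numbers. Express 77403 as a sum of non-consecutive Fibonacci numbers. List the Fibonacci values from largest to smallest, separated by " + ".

Greedily peel off the largest Fibonacci term at each step:
subtract 75025 from 77403: 2378 remains
subtract 1597 from 2378: 781 remains
subtract 610 from 781: 171 remains
subtract 144 from 171: 27 remains
subtract 21 from 27: 6 remains
subtract 5 from 6: 1 remains
subtract 1 from 1: 0 remains
So 77403 = 75025 + 1597 + 610 + 144 + 21 + 5 + 1, with no two terms consecutive in the sequence.

75025 + 1597 + 610 + 144 + 21 + 5 + 1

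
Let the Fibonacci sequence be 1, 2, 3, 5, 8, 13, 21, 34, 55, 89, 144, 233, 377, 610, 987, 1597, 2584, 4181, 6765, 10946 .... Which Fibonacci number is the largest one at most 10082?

6765 ≤ 10082 < 10946, so the largest Fibonacci number not exceeding 10082 is 6765.

6765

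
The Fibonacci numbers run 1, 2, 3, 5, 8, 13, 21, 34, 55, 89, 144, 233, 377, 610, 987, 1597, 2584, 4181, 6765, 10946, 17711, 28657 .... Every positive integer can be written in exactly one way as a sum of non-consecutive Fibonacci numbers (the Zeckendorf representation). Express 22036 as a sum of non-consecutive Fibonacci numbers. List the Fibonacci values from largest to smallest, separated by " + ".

17711 + 4181 + 144

Greedy algorithm:
largest Fibonacci ≤ 22036 is 17711; 22036 − 17711 = 4325
largest Fibonacci ≤ 4325 is 4181; 4325 − 4181 = 144
largest Fibonacci ≤ 144 is 144; 144 − 144 = 0
So 22036 = 17711 + 4181 + 144, with no two terms consecutive in the sequence.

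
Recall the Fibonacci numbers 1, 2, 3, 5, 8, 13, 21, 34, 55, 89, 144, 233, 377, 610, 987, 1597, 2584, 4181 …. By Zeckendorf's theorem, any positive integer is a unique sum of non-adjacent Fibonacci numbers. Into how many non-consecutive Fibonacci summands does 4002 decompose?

7

Repeatedly subtract the largest Fibonacci number that fits:
take 2584 (≤ 4002); 4002 − 2584 = 1418
take 987 (≤ 1418); 1418 − 987 = 431
take 377 (≤ 431); 431 − 377 = 54
take 34 (≤ 54); 54 − 34 = 20
take 13 (≤ 20); 20 − 13 = 7
take 5 (≤ 7); 7 − 5 = 2
take 2 (≤ 2); 2 − 2 = 0
4002 = 2584 + 987 + 377 + 34 + 13 + 5 + 2, which has 7 terms.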